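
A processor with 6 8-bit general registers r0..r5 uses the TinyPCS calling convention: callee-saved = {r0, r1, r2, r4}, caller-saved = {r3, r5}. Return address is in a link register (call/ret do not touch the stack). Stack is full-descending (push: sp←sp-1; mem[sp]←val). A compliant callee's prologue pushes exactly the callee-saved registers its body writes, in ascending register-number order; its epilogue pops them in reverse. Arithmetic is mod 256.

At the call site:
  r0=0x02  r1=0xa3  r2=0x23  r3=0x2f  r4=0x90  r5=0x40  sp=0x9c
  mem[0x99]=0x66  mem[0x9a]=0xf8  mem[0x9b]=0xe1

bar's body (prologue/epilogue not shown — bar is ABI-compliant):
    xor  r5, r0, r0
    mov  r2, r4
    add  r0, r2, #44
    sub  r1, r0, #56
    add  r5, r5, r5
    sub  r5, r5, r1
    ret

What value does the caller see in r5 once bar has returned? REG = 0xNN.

REG = 0x7c

prologue: push r0 -> mem[0x9b]=0x02, sp=0x9b
prologue: push r1 -> mem[0x9a]=0xa3, sp=0x9a
prologue: push r2 -> mem[0x99]=0x23, sp=0x99
body[0] xor  r5, r0, r0 -> r5=0x00
body[1] mov  r2, r4 -> r2=0x90
body[2] add  r0, r2, #44 -> r0=0xbc
body[3] sub  r1, r0, #56 -> r1=0x84
body[4] add  r5, r5, r5 -> r5=0x00
body[5] sub  r5, r5, r1 -> r5=0x7c
epilogue: pop r2=0x23, sp=0x9a
epilogue: pop r1=0xa3, sp=0x9b
epilogue: pop r0=0x02, sp=0x9c
r5 is caller-saved -> body value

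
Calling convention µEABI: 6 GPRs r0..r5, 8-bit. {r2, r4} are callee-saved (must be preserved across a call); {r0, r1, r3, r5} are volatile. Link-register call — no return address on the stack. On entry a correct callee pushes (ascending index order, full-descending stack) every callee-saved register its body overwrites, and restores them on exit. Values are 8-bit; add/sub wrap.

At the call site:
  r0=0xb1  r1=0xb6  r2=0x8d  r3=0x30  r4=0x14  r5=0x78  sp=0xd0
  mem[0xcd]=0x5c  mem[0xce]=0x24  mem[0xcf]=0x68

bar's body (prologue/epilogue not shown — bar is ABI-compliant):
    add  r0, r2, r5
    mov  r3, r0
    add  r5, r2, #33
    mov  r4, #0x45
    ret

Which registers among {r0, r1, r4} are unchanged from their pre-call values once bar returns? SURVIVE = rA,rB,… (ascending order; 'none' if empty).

SURVIVE = r1,r4

prologue: push r4 → mem[0xcf]=0x14, sp=0xcf
body[0] add  r0, r2, r5 → r0=0x05
body[1] mov  r3, r0 → r3=0x05
body[2] add  r5, r2, #33 → r5=0xae
body[3] mov  r4, #0x45 → r4=0x45
epilogue: pop r4=0x14, sp=0xd0
r0: caller-saved, written=True
r1: caller-saved, written=False
r4: callee-saved, written=True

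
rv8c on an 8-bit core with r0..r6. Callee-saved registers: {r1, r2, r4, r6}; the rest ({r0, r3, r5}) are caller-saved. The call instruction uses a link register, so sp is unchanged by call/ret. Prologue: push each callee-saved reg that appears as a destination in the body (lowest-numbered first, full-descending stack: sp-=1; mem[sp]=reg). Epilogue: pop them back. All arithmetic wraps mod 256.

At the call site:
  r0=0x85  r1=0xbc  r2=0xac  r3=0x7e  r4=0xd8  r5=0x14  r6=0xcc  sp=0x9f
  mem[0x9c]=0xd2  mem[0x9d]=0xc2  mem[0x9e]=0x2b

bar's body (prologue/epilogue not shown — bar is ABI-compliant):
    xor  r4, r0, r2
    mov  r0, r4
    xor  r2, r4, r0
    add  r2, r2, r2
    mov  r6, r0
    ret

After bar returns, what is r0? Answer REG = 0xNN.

prologue: push r2 -> mem[0x9e]=0xac, sp=0x9e
prologue: push r4 -> mem[0x9d]=0xd8, sp=0x9d
prologue: push r6 -> mem[0x9c]=0xcc, sp=0x9c
body[0] xor  r4, r0, r2 -> r4=0x29
body[1] mov  r0, r4 -> r0=0x29
body[2] xor  r2, r4, r0 -> r2=0x00
body[3] add  r2, r2, r2 -> r2=0x00
body[4] mov  r6, r0 -> r6=0x29
epilogue: pop r6=0xcc, sp=0x9d
epilogue: pop r4=0xd8, sp=0x9e
epilogue: pop r2=0xac, sp=0x9f
r0 is caller-saved -> body value

REG = 0x29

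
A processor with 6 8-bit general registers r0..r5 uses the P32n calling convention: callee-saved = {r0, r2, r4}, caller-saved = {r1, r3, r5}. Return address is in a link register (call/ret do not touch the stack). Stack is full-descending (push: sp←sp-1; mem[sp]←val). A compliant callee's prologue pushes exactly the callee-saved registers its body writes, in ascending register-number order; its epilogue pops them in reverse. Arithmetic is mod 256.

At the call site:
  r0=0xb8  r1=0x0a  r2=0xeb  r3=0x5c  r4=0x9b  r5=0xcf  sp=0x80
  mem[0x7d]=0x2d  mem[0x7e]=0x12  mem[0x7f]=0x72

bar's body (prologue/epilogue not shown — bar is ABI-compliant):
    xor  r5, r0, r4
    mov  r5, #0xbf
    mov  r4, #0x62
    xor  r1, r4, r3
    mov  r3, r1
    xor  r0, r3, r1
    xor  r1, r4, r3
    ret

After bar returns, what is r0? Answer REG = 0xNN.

REG = 0xb8

prologue: push r0 → mem[0x7f]=0xb8, sp=0x7f
prologue: push r4 → mem[0x7e]=0x9b, sp=0x7e
body[0] xor  r5, r0, r4 → r5=0x23
body[1] mov  r5, #0xbf → r5=0xbf
body[2] mov  r4, #0x62 → r4=0x62
body[3] xor  r1, r4, r3 → r1=0x3e
body[4] mov  r3, r1 → r3=0x3e
body[5] xor  r0, r3, r1 → r0=0x00
body[6] xor  r1, r4, r3 → r1=0x5c
epilogue: pop r4=0x9b, sp=0x7f
epilogue: pop r0=0xb8, sp=0x80
r0 is callee-saved → restored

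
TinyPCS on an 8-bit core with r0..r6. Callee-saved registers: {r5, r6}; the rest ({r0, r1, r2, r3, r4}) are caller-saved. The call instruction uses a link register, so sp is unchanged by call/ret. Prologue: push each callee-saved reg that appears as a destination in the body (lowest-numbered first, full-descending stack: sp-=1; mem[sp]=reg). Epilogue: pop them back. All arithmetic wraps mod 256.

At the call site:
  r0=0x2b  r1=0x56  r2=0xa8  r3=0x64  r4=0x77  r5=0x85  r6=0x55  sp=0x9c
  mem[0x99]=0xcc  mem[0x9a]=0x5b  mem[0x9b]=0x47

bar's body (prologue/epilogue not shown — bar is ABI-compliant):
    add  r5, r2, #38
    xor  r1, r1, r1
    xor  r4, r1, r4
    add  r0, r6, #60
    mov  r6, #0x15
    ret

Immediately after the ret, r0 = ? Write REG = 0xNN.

prologue: push r5 -> mem[0x9b]=0x85, sp=0x9b
prologue: push r6 -> mem[0x9a]=0x55, sp=0x9a
body[0] add  r5, r2, #38 -> r5=0xce
body[1] xor  r1, r1, r1 -> r1=0x00
body[2] xor  r4, r1, r4 -> r4=0x77
body[3] add  r0, r6, #60 -> r0=0x91
body[4] mov  r6, #0x15 -> r6=0x15
epilogue: pop r6=0x55, sp=0x9b
epilogue: pop r5=0x85, sp=0x9c
r0 is caller-saved -> body value

REG = 0x91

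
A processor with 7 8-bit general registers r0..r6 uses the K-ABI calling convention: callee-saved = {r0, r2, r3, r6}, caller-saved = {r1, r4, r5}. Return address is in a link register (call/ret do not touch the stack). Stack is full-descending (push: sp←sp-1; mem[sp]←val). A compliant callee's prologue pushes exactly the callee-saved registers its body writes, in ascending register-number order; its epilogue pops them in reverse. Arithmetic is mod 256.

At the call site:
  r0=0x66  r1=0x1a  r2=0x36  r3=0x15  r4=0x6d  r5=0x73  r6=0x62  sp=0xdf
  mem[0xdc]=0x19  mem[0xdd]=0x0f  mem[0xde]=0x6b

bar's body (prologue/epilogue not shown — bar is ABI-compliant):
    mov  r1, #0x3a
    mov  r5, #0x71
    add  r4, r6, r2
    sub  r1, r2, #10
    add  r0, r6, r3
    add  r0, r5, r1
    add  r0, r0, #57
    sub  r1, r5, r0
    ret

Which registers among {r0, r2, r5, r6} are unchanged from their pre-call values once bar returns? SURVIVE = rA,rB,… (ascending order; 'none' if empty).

SURVIVE = r0,r2,r6

prologue: push r0 -> mem[0xde]=0x66, sp=0xde
body[0] mov  r1, #0x3a -> r1=0x3a
body[1] mov  r5, #0x71 -> r5=0x71
body[2] add  r4, r6, r2 -> r4=0x98
body[3] sub  r1, r2, #10 -> r1=0x2c
body[4] add  r0, r6, r3 -> r0=0x77
body[5] add  r0, r5, r1 -> r0=0x9d
body[6] add  r0, r0, #57 -> r0=0xd6
body[7] sub  r1, r5, r0 -> r1=0x9b
epilogue: pop r0=0x66, sp=0xdf
r0: callee-saved, written=True
r2: callee-saved, written=False
r5: caller-saved, written=True
r6: callee-saved, written=False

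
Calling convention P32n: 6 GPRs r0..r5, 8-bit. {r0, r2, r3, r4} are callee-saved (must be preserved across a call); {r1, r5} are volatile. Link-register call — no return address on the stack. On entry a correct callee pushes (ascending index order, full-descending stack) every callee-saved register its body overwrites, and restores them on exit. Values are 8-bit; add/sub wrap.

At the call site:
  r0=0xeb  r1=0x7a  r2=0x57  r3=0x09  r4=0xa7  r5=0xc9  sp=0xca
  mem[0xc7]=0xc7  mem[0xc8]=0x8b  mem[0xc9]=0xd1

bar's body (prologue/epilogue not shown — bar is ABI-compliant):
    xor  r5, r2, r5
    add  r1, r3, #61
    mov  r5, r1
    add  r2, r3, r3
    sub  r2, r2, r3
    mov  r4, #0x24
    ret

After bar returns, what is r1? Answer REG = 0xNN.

prologue: push r2 -> mem[0xc9]=0x57, sp=0xc9
prologue: push r4 -> mem[0xc8]=0xa7, sp=0xc8
body[0] xor  r5, r2, r5 -> r5=0x9e
body[1] add  r1, r3, #61 -> r1=0x46
body[2] mov  r5, r1 -> r5=0x46
body[3] add  r2, r3, r3 -> r2=0x12
body[4] sub  r2, r2, r3 -> r2=0x09
body[5] mov  r4, #0x24 -> r4=0x24
epilogue: pop r4=0xa7, sp=0xc9
epilogue: pop r2=0x57, sp=0xca
r1 is caller-saved -> body value

REG = 0x46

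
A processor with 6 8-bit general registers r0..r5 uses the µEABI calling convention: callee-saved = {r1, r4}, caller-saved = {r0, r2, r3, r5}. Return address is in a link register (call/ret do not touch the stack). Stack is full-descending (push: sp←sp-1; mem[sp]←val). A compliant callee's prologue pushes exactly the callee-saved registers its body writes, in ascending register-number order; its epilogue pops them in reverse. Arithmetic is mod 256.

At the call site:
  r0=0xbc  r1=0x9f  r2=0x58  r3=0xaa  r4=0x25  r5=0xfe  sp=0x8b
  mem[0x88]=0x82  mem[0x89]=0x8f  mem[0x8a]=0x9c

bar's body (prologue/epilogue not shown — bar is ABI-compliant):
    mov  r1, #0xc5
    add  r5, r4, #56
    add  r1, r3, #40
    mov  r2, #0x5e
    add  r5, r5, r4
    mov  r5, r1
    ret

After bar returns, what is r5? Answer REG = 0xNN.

REG = 0xd2

prologue: push r1 -> mem[0x8a]=0x9f, sp=0x8a
body[0] mov  r1, #0xc5 -> r1=0xc5
body[1] add  r5, r4, #56 -> r5=0x5d
body[2] add  r1, r3, #40 -> r1=0xd2
body[3] mov  r2, #0x5e -> r2=0x5e
body[4] add  r5, r5, r4 -> r5=0x82
body[5] mov  r5, r1 -> r5=0xd2
epilogue: pop r1=0x9f, sp=0x8b
r5 is caller-saved -> body value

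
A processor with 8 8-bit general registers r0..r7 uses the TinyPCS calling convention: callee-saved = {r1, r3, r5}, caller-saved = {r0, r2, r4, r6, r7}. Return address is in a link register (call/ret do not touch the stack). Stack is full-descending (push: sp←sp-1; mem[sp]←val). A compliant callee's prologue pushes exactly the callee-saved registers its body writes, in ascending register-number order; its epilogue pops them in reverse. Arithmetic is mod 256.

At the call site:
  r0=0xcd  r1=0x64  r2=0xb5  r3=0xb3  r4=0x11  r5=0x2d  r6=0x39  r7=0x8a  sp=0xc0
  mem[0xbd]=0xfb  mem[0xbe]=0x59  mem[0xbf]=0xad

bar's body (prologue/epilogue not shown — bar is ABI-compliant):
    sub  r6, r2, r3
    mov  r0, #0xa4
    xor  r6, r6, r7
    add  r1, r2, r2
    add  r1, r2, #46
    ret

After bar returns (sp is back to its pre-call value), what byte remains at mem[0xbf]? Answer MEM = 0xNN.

MEM = 0x64

prologue: push r1 -> mem[0xbf]=0x64, sp=0xbf
body[0] sub  r6, r2, r3 -> r6=0x02
body[1] mov  r0, #0xa4 -> r0=0xa4
body[2] xor  r6, r6, r7 -> r6=0x88
body[3] add  r1, r2, r2 -> r1=0x6a
body[4] add  r1, r2, #46 -> r1=0xe3
epilogue: pop r1=0x64, sp=0xc0
prologue pushed ['r1'] at ['0xbf']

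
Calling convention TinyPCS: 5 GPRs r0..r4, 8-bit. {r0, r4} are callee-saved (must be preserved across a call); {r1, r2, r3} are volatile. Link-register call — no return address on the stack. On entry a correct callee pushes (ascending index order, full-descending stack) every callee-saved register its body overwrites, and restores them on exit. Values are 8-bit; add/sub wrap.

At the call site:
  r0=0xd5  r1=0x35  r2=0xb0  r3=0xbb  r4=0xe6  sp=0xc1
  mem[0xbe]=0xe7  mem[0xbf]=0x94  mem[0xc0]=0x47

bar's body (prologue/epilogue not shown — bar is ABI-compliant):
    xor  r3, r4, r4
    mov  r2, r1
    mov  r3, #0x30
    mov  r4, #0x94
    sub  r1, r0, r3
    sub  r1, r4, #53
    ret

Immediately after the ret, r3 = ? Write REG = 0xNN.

prologue: push r4 → mem[0xc0]=0xe6, sp=0xc0
body[0] xor  r3, r4, r4 → r3=0x00
body[1] mov  r2, r1 → r2=0x35
body[2] mov  r3, #0x30 → r3=0x30
body[3] mov  r4, #0x94 → r4=0x94
body[4] sub  r1, r0, r3 → r1=0xa5
body[5] sub  r1, r4, #53 → r1=0x5f
epilogue: pop r4=0xe6, sp=0xc1
r3 is caller-saved → body value

REG = 0x30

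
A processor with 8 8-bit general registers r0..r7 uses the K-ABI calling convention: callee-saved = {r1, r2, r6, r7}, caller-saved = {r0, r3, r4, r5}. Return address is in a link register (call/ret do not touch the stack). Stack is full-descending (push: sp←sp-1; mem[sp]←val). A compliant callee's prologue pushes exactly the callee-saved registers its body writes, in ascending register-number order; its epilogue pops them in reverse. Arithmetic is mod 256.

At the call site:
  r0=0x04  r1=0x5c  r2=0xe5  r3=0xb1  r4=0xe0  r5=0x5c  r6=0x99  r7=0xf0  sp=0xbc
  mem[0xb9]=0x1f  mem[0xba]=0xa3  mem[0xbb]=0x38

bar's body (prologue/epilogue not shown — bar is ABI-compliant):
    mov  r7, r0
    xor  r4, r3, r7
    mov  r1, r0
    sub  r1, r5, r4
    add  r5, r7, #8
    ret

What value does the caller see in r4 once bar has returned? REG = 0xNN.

prologue: push r1 → mem[0xbb]=0x5c, sp=0xbb
prologue: push r7 → mem[0xba]=0xf0, sp=0xba
body[0] mov  r7, r0 → r7=0x04
body[1] xor  r4, r3, r7 → r4=0xb5
body[2] mov  r1, r0 → r1=0x04
body[3] sub  r1, r5, r4 → r1=0xa7
body[4] add  r5, r7, #8 → r5=0x0c
epilogue: pop r7=0xf0, sp=0xbb
epilogue: pop r1=0x5c, sp=0xbc
r4 is caller-saved → body value

REG = 0xb5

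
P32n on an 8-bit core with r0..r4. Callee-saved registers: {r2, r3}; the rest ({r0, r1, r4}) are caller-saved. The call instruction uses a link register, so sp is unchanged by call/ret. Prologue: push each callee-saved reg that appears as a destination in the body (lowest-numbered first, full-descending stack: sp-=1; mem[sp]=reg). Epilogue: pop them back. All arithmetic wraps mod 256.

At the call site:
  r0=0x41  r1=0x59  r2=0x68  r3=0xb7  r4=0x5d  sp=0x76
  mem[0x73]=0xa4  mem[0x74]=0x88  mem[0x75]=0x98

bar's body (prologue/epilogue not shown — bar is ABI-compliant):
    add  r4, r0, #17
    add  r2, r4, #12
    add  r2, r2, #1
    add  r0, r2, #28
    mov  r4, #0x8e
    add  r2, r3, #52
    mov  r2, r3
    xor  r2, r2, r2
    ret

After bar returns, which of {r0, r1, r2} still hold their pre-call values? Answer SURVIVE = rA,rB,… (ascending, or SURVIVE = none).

prologue: push r2 -> mem[0x75]=0x68, sp=0x75
body[0] add  r4, r0, #17 -> r4=0x52
body[1] add  r2, r4, #12 -> r2=0x5e
body[2] add  r2, r2, #1 -> r2=0x5f
body[3] add  r0, r2, #28 -> r0=0x7b
body[4] mov  r4, #0x8e -> r4=0x8e
body[5] add  r2, r3, #52 -> r2=0xeb
body[6] mov  r2, r3 -> r2=0xb7
body[7] xor  r2, r2, r2 -> r2=0x00
epilogue: pop r2=0x68, sp=0x76
r0: caller-saved, written=True
r1: caller-saved, written=False
r2: callee-saved, written=True

SURVIVE = r1,r2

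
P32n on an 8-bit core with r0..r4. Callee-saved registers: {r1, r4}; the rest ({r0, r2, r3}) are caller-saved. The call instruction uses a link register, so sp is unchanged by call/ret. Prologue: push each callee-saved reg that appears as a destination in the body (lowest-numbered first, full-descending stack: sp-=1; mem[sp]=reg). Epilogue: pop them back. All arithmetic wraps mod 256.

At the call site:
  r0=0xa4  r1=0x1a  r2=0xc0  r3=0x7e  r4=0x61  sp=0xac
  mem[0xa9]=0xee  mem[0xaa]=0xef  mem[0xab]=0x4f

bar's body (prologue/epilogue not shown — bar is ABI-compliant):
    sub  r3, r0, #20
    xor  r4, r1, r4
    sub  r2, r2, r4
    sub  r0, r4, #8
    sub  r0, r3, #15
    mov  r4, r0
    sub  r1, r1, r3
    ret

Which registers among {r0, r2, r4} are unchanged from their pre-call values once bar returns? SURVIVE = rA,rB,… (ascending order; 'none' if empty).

SURVIVE = r4

prologue: push r1 -> mem[0xab]=0x1a, sp=0xab
prologue: push r4 -> mem[0xaa]=0x61, sp=0xaa
body[0] sub  r3, r0, #20 -> r3=0x90
body[1] xor  r4, r1, r4 -> r4=0x7b
body[2] sub  r2, r2, r4 -> r2=0x45
body[3] sub  r0, r4, #8 -> r0=0x73
body[4] sub  r0, r3, #15 -> r0=0x81
body[5] mov  r4, r0 -> r4=0x81
body[6] sub  r1, r1, r3 -> r1=0x8a
epilogue: pop r4=0x61, sp=0xab
epilogue: pop r1=0x1a, sp=0xac
r0: caller-saved, written=True
r2: caller-saved, written=True
r4: callee-saved, written=True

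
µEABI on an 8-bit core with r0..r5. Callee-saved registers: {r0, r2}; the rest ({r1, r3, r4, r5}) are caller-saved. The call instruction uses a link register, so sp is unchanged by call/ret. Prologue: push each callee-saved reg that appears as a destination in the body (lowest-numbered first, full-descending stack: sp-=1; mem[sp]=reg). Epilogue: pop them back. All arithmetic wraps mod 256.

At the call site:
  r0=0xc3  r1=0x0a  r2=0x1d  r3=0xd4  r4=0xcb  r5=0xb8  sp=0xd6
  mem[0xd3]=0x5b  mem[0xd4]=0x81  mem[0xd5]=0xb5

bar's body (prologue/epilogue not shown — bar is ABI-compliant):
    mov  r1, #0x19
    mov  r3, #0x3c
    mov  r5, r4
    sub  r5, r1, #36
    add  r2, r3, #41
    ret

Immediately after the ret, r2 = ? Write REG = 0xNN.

prologue: push r2 -> mem[0xd5]=0x1d, sp=0xd5
body[0] mov  r1, #0x19 -> r1=0x19
body[1] mov  r3, #0x3c -> r3=0x3c
body[2] mov  r5, r4 -> r5=0xcb
body[3] sub  r5, r1, #36 -> r5=0xf5
body[4] add  r2, r3, #41 -> r2=0x65
epilogue: pop r2=0x1d, sp=0xd6
r2 is callee-saved -> restored

REG = 0x1d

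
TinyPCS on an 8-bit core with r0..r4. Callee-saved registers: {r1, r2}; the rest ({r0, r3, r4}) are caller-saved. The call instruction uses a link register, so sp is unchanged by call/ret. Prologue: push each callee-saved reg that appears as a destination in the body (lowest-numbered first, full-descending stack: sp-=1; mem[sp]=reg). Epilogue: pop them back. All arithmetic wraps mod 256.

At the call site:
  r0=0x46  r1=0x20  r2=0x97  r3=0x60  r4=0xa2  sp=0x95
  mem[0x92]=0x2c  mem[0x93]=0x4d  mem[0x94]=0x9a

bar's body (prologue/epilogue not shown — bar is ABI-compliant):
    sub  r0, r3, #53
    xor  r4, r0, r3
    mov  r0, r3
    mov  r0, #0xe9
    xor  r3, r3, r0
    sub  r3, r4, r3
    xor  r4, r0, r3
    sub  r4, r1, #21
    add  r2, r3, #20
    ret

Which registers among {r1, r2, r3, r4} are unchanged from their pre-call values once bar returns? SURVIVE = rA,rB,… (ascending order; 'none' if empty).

SURVIVE = r1,r2

prologue: push r2 -> mem[0x94]=0x97, sp=0x94
body[0] sub  r0, r3, #53 -> r0=0x2b
body[1] xor  r4, r0, r3 -> r4=0x4b
body[2] mov  r0, r3 -> r0=0x60
body[3] mov  r0, #0xe9 -> r0=0xe9
body[4] xor  r3, r3, r0 -> r3=0x89
body[5] sub  r3, r4, r3 -> r3=0xc2
body[6] xor  r4, r0, r3 -> r4=0x2b
body[7] sub  r4, r1, #21 -> r4=0x0b
body[8] add  r2, r3, #20 -> r2=0xd6
epilogue: pop r2=0x97, sp=0x95
r1: callee-saved, written=False
r2: callee-saved, written=True
r3: caller-saved, written=True
r4: caller-saved, written=True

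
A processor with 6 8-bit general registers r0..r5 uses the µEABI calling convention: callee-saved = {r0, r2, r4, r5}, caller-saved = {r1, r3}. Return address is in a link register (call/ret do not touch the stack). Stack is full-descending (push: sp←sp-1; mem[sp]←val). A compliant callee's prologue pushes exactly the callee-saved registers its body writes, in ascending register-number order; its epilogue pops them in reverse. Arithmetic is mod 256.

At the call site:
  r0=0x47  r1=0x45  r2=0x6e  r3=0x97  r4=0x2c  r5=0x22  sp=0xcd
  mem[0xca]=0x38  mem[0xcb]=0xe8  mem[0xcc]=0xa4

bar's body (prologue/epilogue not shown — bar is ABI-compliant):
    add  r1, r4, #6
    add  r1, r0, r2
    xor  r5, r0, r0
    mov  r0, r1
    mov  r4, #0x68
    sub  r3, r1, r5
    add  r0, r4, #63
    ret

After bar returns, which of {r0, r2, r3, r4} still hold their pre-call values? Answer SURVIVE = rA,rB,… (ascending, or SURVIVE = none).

SURVIVE = r0,r2,r4

prologue: push r0 → mem[0xcc]=0x47, sp=0xcc
prologue: push r4 → mem[0xcb]=0x2c, sp=0xcb
prologue: push r5 → mem[0xca]=0x22, sp=0xca
body[0] add  r1, r4, #6 → r1=0x32
body[1] add  r1, r0, r2 → r1=0xb5
body[2] xor  r5, r0, r0 → r5=0x00
body[3] mov  r0, r1 → r0=0xb5
body[4] mov  r4, #0x68 → r4=0x68
body[5] sub  r3, r1, r5 → r3=0xb5
body[6] add  r0, r4, #63 → r0=0xa7
epilogue: pop r5=0x22, sp=0xcb
epilogue: pop r4=0x2c, sp=0xcc
epilogue: pop r0=0x47, sp=0xcd
r0: callee-saved, written=True
r2: callee-saved, written=False
r3: caller-saved, written=True
r4: callee-saved, written=True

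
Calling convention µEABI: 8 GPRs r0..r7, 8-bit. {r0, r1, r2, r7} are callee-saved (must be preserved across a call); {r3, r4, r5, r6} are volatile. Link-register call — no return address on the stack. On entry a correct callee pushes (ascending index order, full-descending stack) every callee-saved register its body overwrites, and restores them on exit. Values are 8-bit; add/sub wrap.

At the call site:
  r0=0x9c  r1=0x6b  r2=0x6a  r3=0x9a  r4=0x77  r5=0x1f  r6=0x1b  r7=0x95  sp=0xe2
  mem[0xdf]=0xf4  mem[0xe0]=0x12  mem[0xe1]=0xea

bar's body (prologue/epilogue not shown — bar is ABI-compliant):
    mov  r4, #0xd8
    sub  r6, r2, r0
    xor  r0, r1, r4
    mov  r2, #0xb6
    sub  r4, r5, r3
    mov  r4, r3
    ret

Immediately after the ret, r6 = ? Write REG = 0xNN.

REG = 0xce

prologue: push r0 -> mem[0xe1]=0x9c, sp=0xe1
prologue: push r2 -> mem[0xe0]=0x6a, sp=0xe0
body[0] mov  r4, #0xd8 -> r4=0xd8
body[1] sub  r6, r2, r0 -> r6=0xce
body[2] xor  r0, r1, r4 -> r0=0xb3
body[3] mov  r2, #0xb6 -> r2=0xb6
body[4] sub  r4, r5, r3 -> r4=0x85
body[5] mov  r4, r3 -> r4=0x9a
epilogue: pop r2=0x6a, sp=0xe1
epilogue: pop r0=0x9c, sp=0xe2
r6 is caller-saved -> body value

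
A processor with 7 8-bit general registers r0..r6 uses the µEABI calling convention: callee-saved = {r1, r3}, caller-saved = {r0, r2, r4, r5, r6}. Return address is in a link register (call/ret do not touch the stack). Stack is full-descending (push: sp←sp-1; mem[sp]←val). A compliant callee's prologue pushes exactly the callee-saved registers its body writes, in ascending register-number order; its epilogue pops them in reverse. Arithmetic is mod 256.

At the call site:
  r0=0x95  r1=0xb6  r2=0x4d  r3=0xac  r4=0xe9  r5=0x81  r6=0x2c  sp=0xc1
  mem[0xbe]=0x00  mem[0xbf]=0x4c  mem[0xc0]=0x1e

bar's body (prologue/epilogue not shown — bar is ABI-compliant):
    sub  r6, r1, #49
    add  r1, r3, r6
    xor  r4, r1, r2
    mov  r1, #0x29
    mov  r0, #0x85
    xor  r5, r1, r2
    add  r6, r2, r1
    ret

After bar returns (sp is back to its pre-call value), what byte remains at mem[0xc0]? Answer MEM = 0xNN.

MEM = 0xb6

prologue: push r1 -> mem[0xc0]=0xb6, sp=0xc0
body[0] sub  r6, r1, #49 -> r6=0x85
body[1] add  r1, r3, r6 -> r1=0x31
body[2] xor  r4, r1, r2 -> r4=0x7c
body[3] mov  r1, #0x29 -> r1=0x29
body[4] mov  r0, #0x85 -> r0=0x85
body[5] xor  r5, r1, r2 -> r5=0x64
body[6] add  r6, r2, r1 -> r6=0x76
epilogue: pop r1=0xb6, sp=0xc1
prologue pushed ['r1'] at ['0xc0']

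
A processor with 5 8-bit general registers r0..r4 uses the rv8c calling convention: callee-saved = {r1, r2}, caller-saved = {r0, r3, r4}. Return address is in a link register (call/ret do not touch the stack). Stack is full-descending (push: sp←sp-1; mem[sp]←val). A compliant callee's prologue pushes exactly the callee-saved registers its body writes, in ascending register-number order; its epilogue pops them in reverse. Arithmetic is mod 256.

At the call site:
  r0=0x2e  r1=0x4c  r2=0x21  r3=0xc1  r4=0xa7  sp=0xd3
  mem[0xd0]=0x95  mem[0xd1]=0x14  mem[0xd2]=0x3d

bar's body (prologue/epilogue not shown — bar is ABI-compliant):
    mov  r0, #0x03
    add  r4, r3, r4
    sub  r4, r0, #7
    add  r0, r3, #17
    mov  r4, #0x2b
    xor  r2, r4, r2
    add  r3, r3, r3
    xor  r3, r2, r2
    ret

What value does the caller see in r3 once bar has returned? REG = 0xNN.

REG = 0x00

prologue: push r2 -> mem[0xd2]=0x21, sp=0xd2
body[0] mov  r0, #0x03 -> r0=0x03
body[1] add  r4, r3, r4 -> r4=0x68
body[2] sub  r4, r0, #7 -> r4=0xfc
body[3] add  r0, r3, #17 -> r0=0xd2
body[4] mov  r4, #0x2b -> r4=0x2b
body[5] xor  r2, r4, r2 -> r2=0x0a
body[6] add  r3, r3, r3 -> r3=0x82
body[7] xor  r3, r2, r2 -> r3=0x00
epilogue: pop r2=0x21, sp=0xd3
r3 is caller-saved -> body value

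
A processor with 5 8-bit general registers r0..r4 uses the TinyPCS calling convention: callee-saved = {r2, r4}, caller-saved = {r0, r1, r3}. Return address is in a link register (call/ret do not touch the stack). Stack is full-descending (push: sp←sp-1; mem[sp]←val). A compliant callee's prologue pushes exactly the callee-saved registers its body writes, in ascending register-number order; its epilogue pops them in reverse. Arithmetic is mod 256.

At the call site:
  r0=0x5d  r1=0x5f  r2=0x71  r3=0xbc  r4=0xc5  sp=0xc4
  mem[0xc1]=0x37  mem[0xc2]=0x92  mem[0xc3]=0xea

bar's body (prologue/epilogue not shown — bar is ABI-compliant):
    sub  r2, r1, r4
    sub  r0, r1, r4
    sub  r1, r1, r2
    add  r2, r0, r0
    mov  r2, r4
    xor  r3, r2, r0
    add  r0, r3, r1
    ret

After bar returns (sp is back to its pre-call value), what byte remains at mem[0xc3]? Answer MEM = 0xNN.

MEM = 0x71

prologue: push r2 → mem[0xc3]=0x71, sp=0xc3
body[0] sub  r2, r1, r4 → r2=0x9a
body[1] sub  r0, r1, r4 → r0=0x9a
body[2] sub  r1, r1, r2 → r1=0xc5
body[3] add  r2, r0, r0 → r2=0x34
body[4] mov  r2, r4 → r2=0xc5
body[5] xor  r3, r2, r0 → r3=0x5f
body[6] add  r0, r3, r1 → r0=0x24
epilogue: pop r2=0x71, sp=0xc4
prologue pushed ['r2'] at ['0xc3']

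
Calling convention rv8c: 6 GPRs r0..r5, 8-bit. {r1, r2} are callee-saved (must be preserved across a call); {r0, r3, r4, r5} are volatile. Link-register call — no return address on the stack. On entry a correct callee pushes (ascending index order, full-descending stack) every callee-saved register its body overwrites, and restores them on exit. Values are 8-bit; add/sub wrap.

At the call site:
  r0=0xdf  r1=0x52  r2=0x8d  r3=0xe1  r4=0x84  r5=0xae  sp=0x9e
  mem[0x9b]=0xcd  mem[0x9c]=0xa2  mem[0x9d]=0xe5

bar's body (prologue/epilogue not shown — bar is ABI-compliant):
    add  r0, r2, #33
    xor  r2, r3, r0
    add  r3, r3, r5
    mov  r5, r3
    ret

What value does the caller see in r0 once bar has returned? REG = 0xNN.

prologue: push r2 -> mem[0x9d]=0x8d, sp=0x9d
body[0] add  r0, r2, #33 -> r0=0xae
body[1] xor  r2, r3, r0 -> r2=0x4f
body[2] add  r3, r3, r5 -> r3=0x8f
body[3] mov  r5, r3 -> r5=0x8f
epilogue: pop r2=0x8d, sp=0x9e
r0 is caller-saved -> body value

REG = 0xae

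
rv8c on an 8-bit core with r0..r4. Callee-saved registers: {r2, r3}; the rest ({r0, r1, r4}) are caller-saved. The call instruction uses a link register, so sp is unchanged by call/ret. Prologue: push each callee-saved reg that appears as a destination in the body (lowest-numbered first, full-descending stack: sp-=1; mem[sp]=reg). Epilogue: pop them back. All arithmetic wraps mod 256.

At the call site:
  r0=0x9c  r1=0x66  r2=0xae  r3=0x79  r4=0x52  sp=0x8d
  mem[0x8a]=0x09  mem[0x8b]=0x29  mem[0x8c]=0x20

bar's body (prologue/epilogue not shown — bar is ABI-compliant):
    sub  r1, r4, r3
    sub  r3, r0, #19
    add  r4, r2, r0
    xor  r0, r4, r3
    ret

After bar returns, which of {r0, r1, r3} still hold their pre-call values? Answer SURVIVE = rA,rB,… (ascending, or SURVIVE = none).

prologue: push r3 → mem[0x8c]=0x79, sp=0x8c
body[0] sub  r1, r4, r3 → r1=0xd9
body[1] sub  r3, r0, #19 → r3=0x89
body[2] add  r4, r2, r0 → r4=0x4a
body[3] xor  r0, r4, r3 → r0=0xc3
epilogue: pop r3=0x79, sp=0x8d
r0: caller-saved, written=True
r1: caller-saved, written=True
r3: callee-saved, written=True

SURVIVE = r3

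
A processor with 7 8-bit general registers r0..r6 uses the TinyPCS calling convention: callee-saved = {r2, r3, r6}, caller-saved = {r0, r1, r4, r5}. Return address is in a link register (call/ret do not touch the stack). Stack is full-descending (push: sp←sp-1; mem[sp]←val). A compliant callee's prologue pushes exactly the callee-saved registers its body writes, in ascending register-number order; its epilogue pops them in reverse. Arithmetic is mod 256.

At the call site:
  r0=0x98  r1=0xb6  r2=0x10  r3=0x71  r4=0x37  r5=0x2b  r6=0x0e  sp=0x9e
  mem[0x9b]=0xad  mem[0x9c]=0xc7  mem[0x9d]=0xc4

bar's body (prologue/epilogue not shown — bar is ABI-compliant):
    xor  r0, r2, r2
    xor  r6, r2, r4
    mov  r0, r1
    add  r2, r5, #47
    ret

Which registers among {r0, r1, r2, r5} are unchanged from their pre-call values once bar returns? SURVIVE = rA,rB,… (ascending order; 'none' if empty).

prologue: push r2 -> mem[0x9d]=0x10, sp=0x9d
prologue: push r6 -> mem[0x9c]=0x0e, sp=0x9c
body[0] xor  r0, r2, r2 -> r0=0x00
body[1] xor  r6, r2, r4 -> r6=0x27
body[2] mov  r0, r1 -> r0=0xb6
body[3] add  r2, r5, #47 -> r2=0x5a
epilogue: pop r6=0x0e, sp=0x9d
epilogue: pop r2=0x10, sp=0x9e
r0: caller-saved, written=True
r1: caller-saved, written=False
r2: callee-saved, written=True
r5: caller-saved, written=False

SURVIVE = r1,r2,r5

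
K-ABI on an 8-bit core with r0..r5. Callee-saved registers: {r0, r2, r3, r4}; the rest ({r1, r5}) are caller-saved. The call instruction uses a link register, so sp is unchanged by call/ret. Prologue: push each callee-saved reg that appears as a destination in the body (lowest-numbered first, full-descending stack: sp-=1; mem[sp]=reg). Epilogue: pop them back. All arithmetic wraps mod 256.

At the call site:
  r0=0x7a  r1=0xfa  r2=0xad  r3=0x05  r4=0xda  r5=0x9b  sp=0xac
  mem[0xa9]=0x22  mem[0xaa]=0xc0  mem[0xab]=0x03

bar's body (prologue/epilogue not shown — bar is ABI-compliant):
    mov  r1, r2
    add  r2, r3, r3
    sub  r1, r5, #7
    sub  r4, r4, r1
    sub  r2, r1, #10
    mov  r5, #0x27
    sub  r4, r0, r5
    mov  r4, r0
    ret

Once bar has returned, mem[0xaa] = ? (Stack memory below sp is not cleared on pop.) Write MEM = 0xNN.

prologue: push r2 -> mem[0xab]=0xad, sp=0xab
prologue: push r4 -> mem[0xaa]=0xda, sp=0xaa
body[0] mov  r1, r2 -> r1=0xad
body[1] add  r2, r3, r3 -> r2=0x0a
body[2] sub  r1, r5, #7 -> r1=0x94
body[3] sub  r4, r4, r1 -> r4=0x46
body[4] sub  r2, r1, #10 -> r2=0x8a
body[5] mov  r5, #0x27 -> r5=0x27
body[6] sub  r4, r0, r5 -> r4=0x53
body[7] mov  r4, r0 -> r4=0x7a
epilogue: pop r4=0xda, sp=0xab
epilogue: pop r2=0xad, sp=0xac
prologue pushed ['r2', 'r4'] at ['0xab', '0xaa']

MEM = 0xda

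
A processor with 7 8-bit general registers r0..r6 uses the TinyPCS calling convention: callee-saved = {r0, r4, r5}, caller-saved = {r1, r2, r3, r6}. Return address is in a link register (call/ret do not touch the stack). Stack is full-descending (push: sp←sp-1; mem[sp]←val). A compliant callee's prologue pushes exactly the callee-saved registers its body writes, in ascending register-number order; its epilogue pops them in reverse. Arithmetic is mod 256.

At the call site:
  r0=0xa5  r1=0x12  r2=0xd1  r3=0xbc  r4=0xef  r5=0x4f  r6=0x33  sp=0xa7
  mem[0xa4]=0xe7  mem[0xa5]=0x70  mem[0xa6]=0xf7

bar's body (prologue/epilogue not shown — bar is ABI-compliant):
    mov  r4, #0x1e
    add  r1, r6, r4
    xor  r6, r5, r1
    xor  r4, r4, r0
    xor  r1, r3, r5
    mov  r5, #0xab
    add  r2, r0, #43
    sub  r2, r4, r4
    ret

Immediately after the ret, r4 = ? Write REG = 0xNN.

prologue: push r4 → mem[0xa6]=0xef, sp=0xa6
prologue: push r5 → mem[0xa5]=0x4f, sp=0xa5
body[0] mov  r4, #0x1e → r4=0x1e
body[1] add  r1, r6, r4 → r1=0x51
body[2] xor  r6, r5, r1 → r6=0x1e
body[3] xor  r4, r4, r0 → r4=0xbb
body[4] xor  r1, r3, r5 → r1=0xf3
body[5] mov  r5, #0xab → r5=0xab
body[6] add  r2, r0, #43 → r2=0xd0
body[7] sub  r2, r4, r4 → r2=0x00
epilogue: pop r5=0x4f, sp=0xa6
epilogue: pop r4=0xef, sp=0xa7
r4 is callee-saved → restored

REG = 0xef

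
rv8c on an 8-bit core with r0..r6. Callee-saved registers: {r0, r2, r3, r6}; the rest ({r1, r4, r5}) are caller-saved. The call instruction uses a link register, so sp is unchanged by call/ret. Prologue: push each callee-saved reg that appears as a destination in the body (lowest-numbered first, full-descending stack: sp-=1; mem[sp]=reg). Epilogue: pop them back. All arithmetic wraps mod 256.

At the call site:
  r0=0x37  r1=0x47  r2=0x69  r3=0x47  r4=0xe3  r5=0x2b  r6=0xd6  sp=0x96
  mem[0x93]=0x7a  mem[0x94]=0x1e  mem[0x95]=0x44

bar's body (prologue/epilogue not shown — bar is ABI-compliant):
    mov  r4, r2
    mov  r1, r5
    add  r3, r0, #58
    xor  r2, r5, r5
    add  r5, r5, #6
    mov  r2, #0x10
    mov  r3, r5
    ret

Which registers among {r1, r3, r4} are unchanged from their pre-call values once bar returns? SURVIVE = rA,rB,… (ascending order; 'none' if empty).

SURVIVE = r3

prologue: push r2 → mem[0x95]=0x69, sp=0x95
prologue: push r3 → mem[0x94]=0x47, sp=0x94
body[0] mov  r4, r2 → r4=0x69
body[1] mov  r1, r5 → r1=0x2b
body[2] add  r3, r0, #58 → r3=0x71
body[3] xor  r2, r5, r5 → r2=0x00
body[4] add  r5, r5, #6 → r5=0x31
body[5] mov  r2, #0x10 → r2=0x10
body[6] mov  r3, r5 → r3=0x31
epilogue: pop r3=0x47, sp=0x95
epilogue: pop r2=0x69, sp=0x96
r1: caller-saved, written=True
r3: callee-saved, written=True
r4: caller-saved, written=True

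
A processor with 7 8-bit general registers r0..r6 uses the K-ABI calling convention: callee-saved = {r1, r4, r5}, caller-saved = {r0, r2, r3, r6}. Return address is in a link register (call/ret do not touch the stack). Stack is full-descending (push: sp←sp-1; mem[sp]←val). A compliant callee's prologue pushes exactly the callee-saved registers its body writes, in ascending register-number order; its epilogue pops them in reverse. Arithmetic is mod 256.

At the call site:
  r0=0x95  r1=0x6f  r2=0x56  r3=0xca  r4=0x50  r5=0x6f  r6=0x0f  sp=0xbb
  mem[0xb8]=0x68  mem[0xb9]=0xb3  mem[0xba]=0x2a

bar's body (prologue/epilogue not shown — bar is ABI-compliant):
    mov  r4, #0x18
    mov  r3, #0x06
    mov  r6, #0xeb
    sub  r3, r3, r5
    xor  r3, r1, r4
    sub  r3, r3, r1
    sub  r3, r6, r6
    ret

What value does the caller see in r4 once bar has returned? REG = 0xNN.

prologue: push r4 -> mem[0xba]=0x50, sp=0xba
body[0] mov  r4, #0x18 -> r4=0x18
body[1] mov  r3, #0x06 -> r3=0x06
body[2] mov  r6, #0xeb -> r6=0xeb
body[3] sub  r3, r3, r5 -> r3=0x97
body[4] xor  r3, r1, r4 -> r3=0x77
body[5] sub  r3, r3, r1 -> r3=0x08
body[6] sub  r3, r6, r6 -> r3=0x00
epilogue: pop r4=0x50, sp=0xbb
r4 is callee-saved -> restored

REG = 0x50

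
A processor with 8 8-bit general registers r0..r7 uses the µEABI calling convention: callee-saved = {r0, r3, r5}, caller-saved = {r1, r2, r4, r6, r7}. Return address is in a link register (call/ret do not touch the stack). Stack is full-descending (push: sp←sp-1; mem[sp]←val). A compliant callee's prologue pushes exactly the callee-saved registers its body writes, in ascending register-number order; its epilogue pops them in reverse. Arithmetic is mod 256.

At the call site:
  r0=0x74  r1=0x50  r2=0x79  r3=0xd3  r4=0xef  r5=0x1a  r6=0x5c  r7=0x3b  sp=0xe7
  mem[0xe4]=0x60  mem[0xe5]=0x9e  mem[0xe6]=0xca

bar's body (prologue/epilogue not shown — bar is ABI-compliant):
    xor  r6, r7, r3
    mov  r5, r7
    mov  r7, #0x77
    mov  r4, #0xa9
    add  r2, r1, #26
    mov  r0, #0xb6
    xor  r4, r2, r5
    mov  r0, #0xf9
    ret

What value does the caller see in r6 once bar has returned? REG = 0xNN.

REG = 0xe8

prologue: push r0 -> mem[0xe6]=0x74, sp=0xe6
prologue: push r5 -> mem[0xe5]=0x1a, sp=0xe5
body[0] xor  r6, r7, r3 -> r6=0xe8
body[1] mov  r5, r7 -> r5=0x3b
body[2] mov  r7, #0x77 -> r7=0x77
body[3] mov  r4, #0xa9 -> r4=0xa9
body[4] add  r2, r1, #26 -> r2=0x6a
body[5] mov  r0, #0xb6 -> r0=0xb6
body[6] xor  r4, r2, r5 -> r4=0x51
body[7] mov  r0, #0xf9 -> r0=0xf9
epilogue: pop r5=0x1a, sp=0xe6
epilogue: pop r0=0x74, sp=0xe7
r6 is caller-saved -> body value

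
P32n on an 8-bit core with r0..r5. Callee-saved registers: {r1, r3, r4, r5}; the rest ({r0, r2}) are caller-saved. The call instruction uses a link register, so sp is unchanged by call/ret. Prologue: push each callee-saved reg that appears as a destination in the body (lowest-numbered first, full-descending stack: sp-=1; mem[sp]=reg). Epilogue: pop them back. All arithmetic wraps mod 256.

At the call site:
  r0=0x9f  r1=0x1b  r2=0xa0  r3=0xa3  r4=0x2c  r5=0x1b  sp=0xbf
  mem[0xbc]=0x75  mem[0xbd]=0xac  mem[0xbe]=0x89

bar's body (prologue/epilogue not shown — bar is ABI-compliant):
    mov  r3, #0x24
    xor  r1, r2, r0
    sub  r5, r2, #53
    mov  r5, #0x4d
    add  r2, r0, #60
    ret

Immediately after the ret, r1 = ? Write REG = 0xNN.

REG = 0x1b

prologue: push r1 → mem[0xbe]=0x1b, sp=0xbe
prologue: push r3 → mem[0xbd]=0xa3, sp=0xbd
prologue: push r5 → mem[0xbc]=0x1b, sp=0xbc
body[0] mov  r3, #0x24 → r3=0x24
body[1] xor  r1, r2, r0 → r1=0x3f
body[2] sub  r5, r2, #53 → r5=0x6b
body[3] mov  r5, #0x4d → r5=0x4d
body[4] add  r2, r0, #60 → r2=0xdb
epilogue: pop r5=0x1b, sp=0xbd
epilogue: pop r3=0xa3, sp=0xbe
epilogue: pop r1=0x1b, sp=0xbf
r1 is callee-saved → restored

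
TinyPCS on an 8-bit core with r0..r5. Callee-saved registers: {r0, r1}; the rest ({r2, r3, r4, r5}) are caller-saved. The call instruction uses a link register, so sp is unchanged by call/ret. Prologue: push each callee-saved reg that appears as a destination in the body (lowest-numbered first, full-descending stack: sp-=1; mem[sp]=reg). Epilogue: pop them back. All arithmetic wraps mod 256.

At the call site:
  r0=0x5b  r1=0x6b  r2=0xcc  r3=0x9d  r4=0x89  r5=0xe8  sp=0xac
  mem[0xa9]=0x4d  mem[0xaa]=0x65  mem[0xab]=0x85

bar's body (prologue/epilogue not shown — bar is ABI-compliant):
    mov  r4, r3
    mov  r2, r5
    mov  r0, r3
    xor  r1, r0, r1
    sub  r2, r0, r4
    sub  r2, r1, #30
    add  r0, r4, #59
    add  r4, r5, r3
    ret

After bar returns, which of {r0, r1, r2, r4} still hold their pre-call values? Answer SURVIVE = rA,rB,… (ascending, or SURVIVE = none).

prologue: push r0 -> mem[0xab]=0x5b, sp=0xab
prologue: push r1 -> mem[0xaa]=0x6b, sp=0xaa
body[0] mov  r4, r3 -> r4=0x9d
body[1] mov  r2, r5 -> r2=0xe8
body[2] mov  r0, r3 -> r0=0x9d
body[3] xor  r1, r0, r1 -> r1=0xf6
body[4] sub  r2, r0, r4 -> r2=0x00
body[5] sub  r2, r1, #30 -> r2=0xd8
body[6] add  r0, r4, #59 -> r0=0xd8
body[7] add  r4, r5, r3 -> r4=0x85
epilogue: pop r1=0x6b, sp=0xab
epilogue: pop r0=0x5b, sp=0xac
r0: callee-saved, written=True
r1: callee-saved, written=True
r2: caller-saved, written=True
r4: caller-saved, written=True

SURVIVE = r0,r1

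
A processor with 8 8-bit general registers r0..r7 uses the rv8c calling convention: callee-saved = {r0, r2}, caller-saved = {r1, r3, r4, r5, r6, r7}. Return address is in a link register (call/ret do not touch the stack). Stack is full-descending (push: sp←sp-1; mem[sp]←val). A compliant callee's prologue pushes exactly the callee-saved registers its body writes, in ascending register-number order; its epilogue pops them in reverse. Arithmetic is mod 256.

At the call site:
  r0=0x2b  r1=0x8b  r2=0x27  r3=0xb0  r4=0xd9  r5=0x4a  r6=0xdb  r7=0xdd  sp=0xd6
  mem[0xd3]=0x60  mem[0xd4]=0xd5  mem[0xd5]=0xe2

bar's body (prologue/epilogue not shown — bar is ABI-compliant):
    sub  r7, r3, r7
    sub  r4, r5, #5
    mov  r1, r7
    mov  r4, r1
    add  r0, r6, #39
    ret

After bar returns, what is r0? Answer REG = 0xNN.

REG = 0x2b

prologue: push r0 → mem[0xd5]=0x2b, sp=0xd5
body[0] sub  r7, r3, r7 → r7=0xd3
body[1] sub  r4, r5, #5 → r4=0x45
body[2] mov  r1, r7 → r1=0xd3
body[3] mov  r4, r1 → r4=0xd3
body[4] add  r0, r6, #39 → r0=0x02
epilogue: pop r0=0x2b, sp=0xd6
r0 is callee-saved → restored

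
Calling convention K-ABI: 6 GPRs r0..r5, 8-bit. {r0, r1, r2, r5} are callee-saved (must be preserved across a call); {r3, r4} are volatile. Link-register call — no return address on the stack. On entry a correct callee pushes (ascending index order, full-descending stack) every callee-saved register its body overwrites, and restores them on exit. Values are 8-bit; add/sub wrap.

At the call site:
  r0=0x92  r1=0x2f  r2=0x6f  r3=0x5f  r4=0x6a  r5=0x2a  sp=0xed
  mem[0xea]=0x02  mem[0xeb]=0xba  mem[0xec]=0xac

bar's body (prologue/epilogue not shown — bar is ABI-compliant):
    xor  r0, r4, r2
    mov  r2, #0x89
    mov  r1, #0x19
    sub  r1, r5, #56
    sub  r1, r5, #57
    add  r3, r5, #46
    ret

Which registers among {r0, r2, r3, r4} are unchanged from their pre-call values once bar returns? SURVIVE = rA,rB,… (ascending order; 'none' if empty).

SURVIVE = r0,r2,r4

prologue: push r0 → mem[0xec]=0x92, sp=0xec
prologue: push r1 → mem[0xeb]=0x2f, sp=0xeb
prologue: push r2 → mem[0xea]=0x6f, sp=0xea
body[0] xor  r0, r4, r2 → r0=0x05
body[1] mov  r2, #0x89 → r2=0x89
body[2] mov  r1, #0x19 → r1=0x19
body[3] sub  r1, r5, #56 → r1=0xf2
body[4] sub  r1, r5, #57 → r1=0xf1
body[5] add  r3, r5, #46 → r3=0x58
epilogue: pop r2=0x6f, sp=0xeb
epilogue: pop r1=0x2f, sp=0xec
epilogue: pop r0=0x92, sp=0xed
r0: callee-saved, written=True
r2: callee-saved, written=True
r3: caller-saved, written=True
r4: caller-saved, written=False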